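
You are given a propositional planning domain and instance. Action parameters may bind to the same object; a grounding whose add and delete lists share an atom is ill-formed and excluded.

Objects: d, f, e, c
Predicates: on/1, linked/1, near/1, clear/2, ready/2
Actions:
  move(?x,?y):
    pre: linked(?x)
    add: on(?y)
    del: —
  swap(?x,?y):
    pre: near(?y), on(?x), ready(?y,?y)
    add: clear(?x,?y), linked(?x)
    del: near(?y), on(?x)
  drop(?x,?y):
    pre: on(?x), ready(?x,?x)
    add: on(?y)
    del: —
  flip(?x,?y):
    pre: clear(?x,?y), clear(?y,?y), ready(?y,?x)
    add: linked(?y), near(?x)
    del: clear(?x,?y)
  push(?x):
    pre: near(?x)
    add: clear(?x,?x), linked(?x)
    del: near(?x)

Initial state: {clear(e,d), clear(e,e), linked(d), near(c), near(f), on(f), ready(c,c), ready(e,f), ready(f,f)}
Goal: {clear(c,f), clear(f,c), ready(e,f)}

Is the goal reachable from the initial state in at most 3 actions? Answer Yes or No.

Yes

1. move(d,c)  →  {clear(e,d), clear(e,e), linked(d), near(c), near(f), on(c), on(f), ready(c,c), ready(e,f), ready(f,f)}
2. swap(f,c)  →  {clear(e,d), clear(e,e), clear(f,c), linked(d), linked(f), near(f), on(c), ready(c,c), ready(e,f), ready(f,f)}
3. swap(c,f)  →  {clear(c,f), clear(e,d), clear(e,e), clear(f,c), linked(c), linked(d), linked(f), ready(c,c), ready(e,f), ready(f,f)}
optimal plan length = 3; 3 ≤ 3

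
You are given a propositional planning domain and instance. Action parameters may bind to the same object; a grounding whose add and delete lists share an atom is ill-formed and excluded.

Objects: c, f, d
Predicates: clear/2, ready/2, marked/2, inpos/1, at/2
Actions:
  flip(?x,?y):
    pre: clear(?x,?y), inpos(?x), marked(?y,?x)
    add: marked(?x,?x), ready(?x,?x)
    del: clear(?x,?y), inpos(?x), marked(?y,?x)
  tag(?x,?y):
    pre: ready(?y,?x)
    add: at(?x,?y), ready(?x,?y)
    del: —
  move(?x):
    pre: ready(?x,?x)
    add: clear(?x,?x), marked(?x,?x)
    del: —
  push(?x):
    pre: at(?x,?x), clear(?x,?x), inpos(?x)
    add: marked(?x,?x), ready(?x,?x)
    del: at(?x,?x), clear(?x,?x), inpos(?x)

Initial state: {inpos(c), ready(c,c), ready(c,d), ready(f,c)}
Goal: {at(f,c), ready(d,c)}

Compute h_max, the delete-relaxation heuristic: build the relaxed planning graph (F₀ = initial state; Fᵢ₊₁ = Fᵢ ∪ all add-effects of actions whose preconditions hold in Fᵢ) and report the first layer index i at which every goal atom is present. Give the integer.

F0 = init (4 atoms)
F1 = F0 ∪ {at(c,c), at(c,f), at(d,c), clear(c,c), marked(c,c), ready(c,f), ready(d,c)}  (11 atoms)
F2 = F1 ∪ {at(c,d), at(f,c)}  (13 atoms)
goal ⊆ F2  ⇒  h_max = 2

2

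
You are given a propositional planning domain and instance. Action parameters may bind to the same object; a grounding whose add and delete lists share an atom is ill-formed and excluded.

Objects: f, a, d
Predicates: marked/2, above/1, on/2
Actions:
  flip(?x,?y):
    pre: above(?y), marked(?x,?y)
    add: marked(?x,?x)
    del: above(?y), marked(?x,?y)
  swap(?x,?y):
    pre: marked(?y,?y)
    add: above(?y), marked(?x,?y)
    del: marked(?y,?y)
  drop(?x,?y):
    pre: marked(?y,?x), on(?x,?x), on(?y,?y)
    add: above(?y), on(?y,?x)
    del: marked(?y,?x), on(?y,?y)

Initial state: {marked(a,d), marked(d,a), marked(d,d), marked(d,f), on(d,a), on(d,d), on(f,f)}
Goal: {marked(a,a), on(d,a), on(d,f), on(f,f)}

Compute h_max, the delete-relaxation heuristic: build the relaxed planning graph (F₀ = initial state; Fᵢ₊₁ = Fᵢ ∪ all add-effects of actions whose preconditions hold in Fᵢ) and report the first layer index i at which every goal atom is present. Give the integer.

2

F0 = init (7 atoms)
F1 = F0 ∪ {above(d), marked(f,d), on(d,f)}  (10 atoms)
F2 = F1 ∪ {above(f), marked(a,a), marked(f,f), on(f,d)}  (14 atoms)
goal ⊆ F2  ⇒  h_max = 2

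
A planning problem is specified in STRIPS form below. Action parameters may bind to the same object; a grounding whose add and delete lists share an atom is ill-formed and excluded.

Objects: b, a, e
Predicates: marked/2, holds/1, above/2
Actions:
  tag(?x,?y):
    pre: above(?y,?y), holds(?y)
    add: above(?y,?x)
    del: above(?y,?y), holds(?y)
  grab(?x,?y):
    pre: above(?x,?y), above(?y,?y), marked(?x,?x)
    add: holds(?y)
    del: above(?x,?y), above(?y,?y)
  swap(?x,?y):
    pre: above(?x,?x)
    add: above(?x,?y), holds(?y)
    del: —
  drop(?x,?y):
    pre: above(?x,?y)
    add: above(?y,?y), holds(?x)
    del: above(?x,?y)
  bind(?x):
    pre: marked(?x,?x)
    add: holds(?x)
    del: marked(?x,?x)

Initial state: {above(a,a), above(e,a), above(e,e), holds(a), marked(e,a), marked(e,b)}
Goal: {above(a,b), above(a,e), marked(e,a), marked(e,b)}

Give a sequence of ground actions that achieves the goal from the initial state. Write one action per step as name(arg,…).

1. swap(a,b)  →  {above(a,a), above(a,b), above(e,a), above(e,e), holds(a), holds(b), marked(e,a), marked(e,b)}
2. tag(e,a)  →  {above(a,b), above(a,e), above(e,a), above(e,e), holds(b), marked(e,a), marked(e,b)}

swap(a,b); tag(e,a)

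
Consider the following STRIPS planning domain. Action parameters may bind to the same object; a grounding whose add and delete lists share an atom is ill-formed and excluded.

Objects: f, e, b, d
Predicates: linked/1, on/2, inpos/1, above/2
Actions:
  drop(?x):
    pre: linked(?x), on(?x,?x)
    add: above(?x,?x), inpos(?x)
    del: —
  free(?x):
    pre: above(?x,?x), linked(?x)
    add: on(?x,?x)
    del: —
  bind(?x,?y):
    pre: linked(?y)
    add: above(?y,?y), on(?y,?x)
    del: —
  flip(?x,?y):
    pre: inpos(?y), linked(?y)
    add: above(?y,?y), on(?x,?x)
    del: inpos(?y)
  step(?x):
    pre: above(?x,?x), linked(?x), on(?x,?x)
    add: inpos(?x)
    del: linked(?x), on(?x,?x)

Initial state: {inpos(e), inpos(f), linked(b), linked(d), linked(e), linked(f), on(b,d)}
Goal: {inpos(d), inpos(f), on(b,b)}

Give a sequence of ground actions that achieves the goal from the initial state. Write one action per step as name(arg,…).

1. bind(b,b)  →  {above(b,b), inpos(e), inpos(f), linked(b), linked(d), linked(e), linked(f), on(b,b), on(b,d)}
2. bind(d,d)  →  {above(b,b), above(d,d), inpos(e), inpos(f), linked(b), linked(d), linked(e), linked(f), on(b,b), on(b,d), on(d,d)}
3. drop(d)  →  {above(b,b), above(d,d), inpos(d), inpos(e), inpos(f), linked(b), linked(d), linked(e), linked(f), on(b,b), on(b,d), on(d,d)}

bind(b,b); bind(d,d); drop(d)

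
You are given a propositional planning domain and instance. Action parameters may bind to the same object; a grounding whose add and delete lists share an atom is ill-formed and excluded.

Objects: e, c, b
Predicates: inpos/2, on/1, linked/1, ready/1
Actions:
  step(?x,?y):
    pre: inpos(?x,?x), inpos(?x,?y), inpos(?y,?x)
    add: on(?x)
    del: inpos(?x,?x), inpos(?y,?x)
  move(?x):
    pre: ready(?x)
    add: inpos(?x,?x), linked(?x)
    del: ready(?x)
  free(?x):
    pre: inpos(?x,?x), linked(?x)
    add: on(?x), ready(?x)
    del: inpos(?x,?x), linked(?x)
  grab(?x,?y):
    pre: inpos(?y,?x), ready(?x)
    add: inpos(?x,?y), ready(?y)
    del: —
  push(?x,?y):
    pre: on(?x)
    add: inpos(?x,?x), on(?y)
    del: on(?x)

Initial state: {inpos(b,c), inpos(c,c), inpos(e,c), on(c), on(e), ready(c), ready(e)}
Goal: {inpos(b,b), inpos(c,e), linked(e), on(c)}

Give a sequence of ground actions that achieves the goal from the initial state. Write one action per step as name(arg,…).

move(e); grab(c,e); grab(c,b); move(b)

1. move(e)  →  {inpos(b,c), inpos(c,c), inpos(e,c), inpos(e,e), linked(e), on(c), on(e), ready(c)}
2. grab(c,e)  →  {inpos(b,c), inpos(c,c), inpos(c,e), inpos(e,c), inpos(e,e), linked(e), on(c), on(e), ready(c), ready(e)}
3. grab(c,b)  →  {inpos(b,c), inpos(c,b), inpos(c,c), inpos(c,e), inpos(e,c), inpos(e,e), linked(e), on(c), on(e), ready(b), ready(c), ready(e)}
4. move(b)  →  {inpos(b,b), inpos(b,c), inpos(c,b), inpos(c,c), inpos(c,e), inpos(e,c), inpos(e,e), linked(b), linked(e), on(c), on(e), ready(c), ready(e)}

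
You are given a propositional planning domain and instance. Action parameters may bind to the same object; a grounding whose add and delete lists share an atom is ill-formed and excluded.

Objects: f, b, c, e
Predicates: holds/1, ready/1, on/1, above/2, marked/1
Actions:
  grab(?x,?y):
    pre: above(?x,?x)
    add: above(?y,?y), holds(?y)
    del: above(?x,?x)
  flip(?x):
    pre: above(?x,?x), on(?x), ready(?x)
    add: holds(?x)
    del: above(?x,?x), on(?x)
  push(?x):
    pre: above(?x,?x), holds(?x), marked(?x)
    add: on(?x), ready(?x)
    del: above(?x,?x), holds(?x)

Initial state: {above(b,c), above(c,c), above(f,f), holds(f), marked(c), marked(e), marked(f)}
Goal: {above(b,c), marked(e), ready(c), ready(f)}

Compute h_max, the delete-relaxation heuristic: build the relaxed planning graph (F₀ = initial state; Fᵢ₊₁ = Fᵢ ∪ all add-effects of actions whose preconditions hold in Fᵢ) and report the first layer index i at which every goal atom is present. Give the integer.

2

F0 = init (7 atoms)
F1 = F0 ∪ {above(b,b), above(e,e), holds(b), holds(c), holds(e), on(f), ready(f)}  (14 atoms)
F2 = F1 ∪ {on(c), on(e), ready(c), ready(e)}  (18 atoms)
goal ⊆ F2  ⇒  h_max = 2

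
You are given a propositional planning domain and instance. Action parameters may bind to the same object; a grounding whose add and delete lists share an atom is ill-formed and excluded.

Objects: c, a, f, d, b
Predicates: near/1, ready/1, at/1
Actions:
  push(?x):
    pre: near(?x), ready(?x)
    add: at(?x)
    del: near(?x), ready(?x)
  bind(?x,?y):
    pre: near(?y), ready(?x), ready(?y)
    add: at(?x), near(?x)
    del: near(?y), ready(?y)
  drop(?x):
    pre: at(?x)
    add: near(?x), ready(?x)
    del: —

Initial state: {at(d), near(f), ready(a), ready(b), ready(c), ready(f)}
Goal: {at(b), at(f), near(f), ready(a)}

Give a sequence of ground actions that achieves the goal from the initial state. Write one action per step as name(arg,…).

drop(d); bind(b,d); bind(f,b)

1. drop(d)  →  {at(d), near(d), near(f), ready(a), ready(b), ready(c), ready(d), ready(f)}
2. bind(b,d)  →  {at(b), at(d), near(b), near(f), ready(a), ready(b), ready(c), ready(f)}
3. bind(f,b)  →  {at(b), at(d), at(f), near(f), ready(a), ready(c), ready(f)}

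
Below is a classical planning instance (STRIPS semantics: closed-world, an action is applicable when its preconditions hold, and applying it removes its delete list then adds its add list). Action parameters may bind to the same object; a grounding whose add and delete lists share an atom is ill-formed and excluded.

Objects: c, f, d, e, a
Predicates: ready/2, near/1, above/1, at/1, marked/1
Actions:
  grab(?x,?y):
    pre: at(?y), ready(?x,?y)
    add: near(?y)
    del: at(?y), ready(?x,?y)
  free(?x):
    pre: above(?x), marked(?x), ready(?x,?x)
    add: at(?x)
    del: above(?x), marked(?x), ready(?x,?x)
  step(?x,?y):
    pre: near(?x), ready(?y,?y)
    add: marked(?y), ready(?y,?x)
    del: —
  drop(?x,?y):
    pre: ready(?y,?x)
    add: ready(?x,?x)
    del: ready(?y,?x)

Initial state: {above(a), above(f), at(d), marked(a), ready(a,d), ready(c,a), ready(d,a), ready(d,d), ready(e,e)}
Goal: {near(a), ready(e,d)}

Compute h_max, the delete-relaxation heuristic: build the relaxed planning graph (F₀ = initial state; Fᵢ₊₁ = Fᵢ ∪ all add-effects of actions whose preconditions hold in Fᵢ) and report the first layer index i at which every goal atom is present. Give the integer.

3

F0 = init (9 atoms)
F1 = F0 ∪ {near(d), ready(a,a)}  (11 atoms)
F2 = F1 ∪ {at(a), marked(d), marked(e), ready(e,d)}  (15 atoms)
F3 = F2 ∪ {near(a)}  (16 atoms)
goal ⊆ F3  ⇒  h_max = 3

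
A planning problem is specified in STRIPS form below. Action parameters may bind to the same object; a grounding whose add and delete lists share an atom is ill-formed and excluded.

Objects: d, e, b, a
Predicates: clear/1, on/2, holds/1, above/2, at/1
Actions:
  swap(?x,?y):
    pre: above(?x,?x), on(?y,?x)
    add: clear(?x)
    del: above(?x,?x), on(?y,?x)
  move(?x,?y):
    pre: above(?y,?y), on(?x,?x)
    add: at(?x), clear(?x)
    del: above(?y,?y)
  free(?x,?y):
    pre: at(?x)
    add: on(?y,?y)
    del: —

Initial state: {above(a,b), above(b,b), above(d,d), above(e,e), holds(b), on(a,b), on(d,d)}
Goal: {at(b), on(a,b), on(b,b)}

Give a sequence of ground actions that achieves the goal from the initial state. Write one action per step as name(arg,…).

move(d,d); free(d,b); move(b,e)

1. move(d,d)  →  {above(a,b), above(b,b), above(e,e), at(d), clear(d), holds(b), on(a,b), on(d,d)}
2. free(d,b)  →  {above(a,b), above(b,b), above(e,e), at(d), clear(d), holds(b), on(a,b), on(b,b), on(d,d)}
3. move(b,e)  →  {above(a,b), above(b,b), at(b), at(d), clear(b), clear(d), holds(b), on(a,b), on(b,b), on(d,d)}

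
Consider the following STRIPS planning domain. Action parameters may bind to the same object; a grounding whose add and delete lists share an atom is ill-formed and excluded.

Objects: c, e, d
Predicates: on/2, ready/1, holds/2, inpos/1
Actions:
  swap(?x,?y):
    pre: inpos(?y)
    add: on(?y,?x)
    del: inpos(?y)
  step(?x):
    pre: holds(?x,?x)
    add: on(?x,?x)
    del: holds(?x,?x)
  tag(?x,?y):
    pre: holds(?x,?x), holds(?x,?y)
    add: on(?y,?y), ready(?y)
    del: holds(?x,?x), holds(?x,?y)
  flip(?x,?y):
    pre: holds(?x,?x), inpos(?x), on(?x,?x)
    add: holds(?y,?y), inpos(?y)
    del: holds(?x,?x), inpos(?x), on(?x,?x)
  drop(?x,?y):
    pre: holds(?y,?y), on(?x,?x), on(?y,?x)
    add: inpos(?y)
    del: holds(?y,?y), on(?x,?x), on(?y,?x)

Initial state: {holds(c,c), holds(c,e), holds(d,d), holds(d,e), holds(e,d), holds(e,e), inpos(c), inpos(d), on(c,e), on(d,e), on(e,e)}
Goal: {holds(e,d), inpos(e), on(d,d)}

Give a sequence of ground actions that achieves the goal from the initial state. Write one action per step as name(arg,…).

swap(d,d); drop(e,e)

1. swap(d,d)  →  {holds(c,c), holds(c,e), holds(d,d), holds(d,e), holds(e,d), holds(e,e), inpos(c), on(c,e), on(d,d), on(d,e), on(e,e)}
2. drop(e,e)  →  {holds(c,c), holds(c,e), holds(d,d), holds(d,e), holds(e,d), inpos(c), inpos(e), on(c,e), on(d,d), on(d,e)}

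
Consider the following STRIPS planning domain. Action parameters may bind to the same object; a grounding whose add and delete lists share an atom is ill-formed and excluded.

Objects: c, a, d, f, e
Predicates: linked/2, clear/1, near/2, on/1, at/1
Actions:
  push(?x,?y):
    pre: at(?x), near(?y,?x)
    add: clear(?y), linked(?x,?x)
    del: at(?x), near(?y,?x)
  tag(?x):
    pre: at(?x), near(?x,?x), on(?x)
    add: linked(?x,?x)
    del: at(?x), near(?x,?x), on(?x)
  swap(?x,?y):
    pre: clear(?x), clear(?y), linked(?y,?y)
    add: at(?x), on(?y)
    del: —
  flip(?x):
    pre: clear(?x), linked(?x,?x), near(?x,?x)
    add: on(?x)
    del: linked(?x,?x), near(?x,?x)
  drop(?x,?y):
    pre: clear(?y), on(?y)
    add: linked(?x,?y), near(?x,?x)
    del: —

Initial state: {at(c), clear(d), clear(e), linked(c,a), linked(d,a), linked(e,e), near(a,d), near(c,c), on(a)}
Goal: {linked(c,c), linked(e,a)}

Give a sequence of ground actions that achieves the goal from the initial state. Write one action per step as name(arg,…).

1. push(c,c)  →  {clear(c), clear(d), clear(e), linked(c,a), linked(c,c), linked(d,a), linked(e,e), near(a,d), on(a)}
2. swap(d,c)  →  {at(d), clear(c), clear(d), clear(e), linked(c,a), linked(c,c), linked(d,a), linked(e,e), near(a,d), on(a), on(c)}
3. push(d,a)  →  {clear(a), clear(c), clear(d), clear(e), linked(c,a), linked(c,c), linked(d,a), linked(d,d), linked(e,e), on(a), on(c)}
4. drop(e,a)  →  {clear(a), clear(c), clear(d), clear(e), linked(c,a), linked(c,c), linked(d,a), linked(d,d), linked(e,a), linked(e,e), near(e,e), on(a), on(c)}

push(c,c); swap(d,c); push(d,a); drop(e,a)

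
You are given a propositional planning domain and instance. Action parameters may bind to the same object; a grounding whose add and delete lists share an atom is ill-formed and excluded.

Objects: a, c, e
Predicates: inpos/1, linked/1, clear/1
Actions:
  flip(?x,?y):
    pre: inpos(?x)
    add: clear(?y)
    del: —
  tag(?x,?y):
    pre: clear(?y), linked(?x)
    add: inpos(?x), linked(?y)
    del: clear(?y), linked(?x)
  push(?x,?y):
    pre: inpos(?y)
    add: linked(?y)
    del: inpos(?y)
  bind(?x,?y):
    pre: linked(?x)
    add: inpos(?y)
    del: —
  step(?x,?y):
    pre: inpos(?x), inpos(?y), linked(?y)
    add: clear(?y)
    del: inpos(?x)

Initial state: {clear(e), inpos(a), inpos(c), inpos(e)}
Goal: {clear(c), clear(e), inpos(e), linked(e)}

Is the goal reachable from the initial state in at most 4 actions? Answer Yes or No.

1. flip(a,c)  →  {clear(c), clear(e), inpos(a), inpos(c), inpos(e)}
2. push(a,e)  →  {clear(c), clear(e), inpos(a), inpos(c), linked(e)}
3. bind(e,e)  →  {clear(c), clear(e), inpos(a), inpos(c), inpos(e), linked(e)}
optimal plan length = 3; 3 ≤ 4

Yes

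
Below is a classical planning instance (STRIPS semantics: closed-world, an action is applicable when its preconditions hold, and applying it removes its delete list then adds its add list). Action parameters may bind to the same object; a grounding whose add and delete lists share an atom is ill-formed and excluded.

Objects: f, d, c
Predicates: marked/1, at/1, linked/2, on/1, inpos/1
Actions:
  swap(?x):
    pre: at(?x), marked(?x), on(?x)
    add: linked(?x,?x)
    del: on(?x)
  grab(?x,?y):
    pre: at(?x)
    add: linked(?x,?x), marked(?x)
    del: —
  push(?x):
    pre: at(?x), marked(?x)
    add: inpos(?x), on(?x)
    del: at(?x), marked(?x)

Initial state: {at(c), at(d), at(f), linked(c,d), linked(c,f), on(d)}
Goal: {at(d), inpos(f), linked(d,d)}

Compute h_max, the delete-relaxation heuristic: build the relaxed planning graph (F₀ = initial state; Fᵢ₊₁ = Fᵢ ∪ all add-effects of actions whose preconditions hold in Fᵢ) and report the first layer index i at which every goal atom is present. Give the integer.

2

F0 = init (6 atoms)
F1 = F0 ∪ {linked(c,c), linked(d,d), linked(f,f), marked(c), marked(d), marked(f)}  (12 atoms)
F2 = F1 ∪ {inpos(c), inpos(d), inpos(f), on(c), on(f)}  (17 atoms)
goal ⊆ F2  ⇒  h_max = 2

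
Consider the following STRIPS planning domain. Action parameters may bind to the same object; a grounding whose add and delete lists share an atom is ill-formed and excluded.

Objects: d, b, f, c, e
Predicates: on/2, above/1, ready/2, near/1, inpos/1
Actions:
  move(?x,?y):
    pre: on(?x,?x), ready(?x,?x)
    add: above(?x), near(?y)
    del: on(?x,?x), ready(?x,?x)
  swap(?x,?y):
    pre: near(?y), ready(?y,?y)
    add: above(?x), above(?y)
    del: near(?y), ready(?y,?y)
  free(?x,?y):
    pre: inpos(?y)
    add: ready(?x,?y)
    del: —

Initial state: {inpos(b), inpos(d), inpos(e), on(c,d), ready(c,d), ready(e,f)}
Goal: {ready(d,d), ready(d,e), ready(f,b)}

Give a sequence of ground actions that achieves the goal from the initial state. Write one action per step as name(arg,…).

free(d,d); free(d,e); free(f,b)

1. free(d,d)  →  {inpos(b), inpos(d), inpos(e), on(c,d), ready(c,d), ready(d,d), ready(e,f)}
2. free(d,e)  →  {inpos(b), inpos(d), inpos(e), on(c,d), ready(c,d), ready(d,d), ready(d,e), ready(e,f)}
3. free(f,b)  →  {inpos(b), inpos(d), inpos(e), on(c,d), ready(c,d), ready(d,d), ready(d,e), ready(e,f), ready(f,b)}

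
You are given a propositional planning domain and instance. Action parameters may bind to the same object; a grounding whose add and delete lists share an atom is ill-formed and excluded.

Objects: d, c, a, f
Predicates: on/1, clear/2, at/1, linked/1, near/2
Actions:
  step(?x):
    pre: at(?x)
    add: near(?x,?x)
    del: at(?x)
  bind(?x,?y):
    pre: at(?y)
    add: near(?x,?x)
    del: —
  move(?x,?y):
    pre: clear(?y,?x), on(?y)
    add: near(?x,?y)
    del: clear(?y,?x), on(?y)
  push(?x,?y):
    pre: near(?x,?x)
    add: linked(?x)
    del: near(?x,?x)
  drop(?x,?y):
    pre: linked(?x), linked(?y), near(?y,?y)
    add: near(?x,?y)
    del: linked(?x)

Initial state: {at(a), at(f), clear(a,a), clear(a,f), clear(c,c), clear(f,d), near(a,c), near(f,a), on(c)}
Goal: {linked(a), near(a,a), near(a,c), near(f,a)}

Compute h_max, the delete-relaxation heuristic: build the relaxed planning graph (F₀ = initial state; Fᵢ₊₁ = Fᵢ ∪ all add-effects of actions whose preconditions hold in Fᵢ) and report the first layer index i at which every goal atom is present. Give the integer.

2

F0 = init (9 atoms)
F1 = F0 ∪ {near(a,a), near(c,c), near(d,d), near(f,f)}  (13 atoms)
F2 = F1 ∪ {linked(a), linked(c), linked(d), linked(f)}  (17 atoms)
goal ⊆ F2  ⇒  h_max = 2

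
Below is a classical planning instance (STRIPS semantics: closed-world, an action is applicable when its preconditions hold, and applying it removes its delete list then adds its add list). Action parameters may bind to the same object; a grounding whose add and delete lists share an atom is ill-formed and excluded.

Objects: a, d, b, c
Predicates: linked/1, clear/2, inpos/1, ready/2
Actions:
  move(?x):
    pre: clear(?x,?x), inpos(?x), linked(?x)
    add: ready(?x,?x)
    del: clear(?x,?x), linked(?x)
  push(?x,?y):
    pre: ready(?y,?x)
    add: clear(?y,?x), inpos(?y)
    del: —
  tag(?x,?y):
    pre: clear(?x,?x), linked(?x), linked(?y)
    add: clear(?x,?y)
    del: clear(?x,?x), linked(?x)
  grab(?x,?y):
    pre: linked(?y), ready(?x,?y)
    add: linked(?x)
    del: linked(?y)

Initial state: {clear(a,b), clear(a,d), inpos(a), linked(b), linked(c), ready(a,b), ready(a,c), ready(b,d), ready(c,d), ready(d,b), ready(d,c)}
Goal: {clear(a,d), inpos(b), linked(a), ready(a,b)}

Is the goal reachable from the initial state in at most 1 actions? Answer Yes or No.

1. push(d,b)  →  {clear(a,b), clear(a,d), clear(b,d), inpos(a), inpos(b), linked(b), linked(c), ready(a,b), ready(a,c), ready(b,d), ready(c,d), ready(d,b), ready(d,c)}
2. grab(a,b)  →  {clear(a,b), clear(a,d), clear(b,d), inpos(a), inpos(b), linked(a), linked(c), ready(a,b), ready(a,c), ready(b,d), ready(c,d), ready(d,b), ready(d,c)}
optimal plan length = 2; 2 > 1

No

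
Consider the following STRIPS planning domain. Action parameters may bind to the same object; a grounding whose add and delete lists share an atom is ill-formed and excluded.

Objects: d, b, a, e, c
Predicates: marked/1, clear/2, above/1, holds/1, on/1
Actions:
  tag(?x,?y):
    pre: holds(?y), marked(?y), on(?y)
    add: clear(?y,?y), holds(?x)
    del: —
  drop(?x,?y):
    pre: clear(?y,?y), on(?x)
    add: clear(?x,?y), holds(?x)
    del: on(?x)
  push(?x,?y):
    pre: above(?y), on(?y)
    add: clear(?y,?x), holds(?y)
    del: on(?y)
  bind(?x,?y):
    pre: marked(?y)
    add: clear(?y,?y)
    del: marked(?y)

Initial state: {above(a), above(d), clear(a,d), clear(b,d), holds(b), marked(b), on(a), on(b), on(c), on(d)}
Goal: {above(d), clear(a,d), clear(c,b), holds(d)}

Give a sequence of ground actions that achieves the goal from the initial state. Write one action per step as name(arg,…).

1. tag(d,b)  →  {above(a), above(d), clear(a,d), clear(b,b), clear(b,d), holds(b), holds(d), marked(b), on(a), on(b), on(c), on(d)}
2. drop(c,b)  →  {above(a), above(d), clear(a,d), clear(b,b), clear(b,d), clear(c,b), holds(b), holds(c), holds(d), marked(b), on(a), on(b), on(d)}

tag(d,b); drop(c,b)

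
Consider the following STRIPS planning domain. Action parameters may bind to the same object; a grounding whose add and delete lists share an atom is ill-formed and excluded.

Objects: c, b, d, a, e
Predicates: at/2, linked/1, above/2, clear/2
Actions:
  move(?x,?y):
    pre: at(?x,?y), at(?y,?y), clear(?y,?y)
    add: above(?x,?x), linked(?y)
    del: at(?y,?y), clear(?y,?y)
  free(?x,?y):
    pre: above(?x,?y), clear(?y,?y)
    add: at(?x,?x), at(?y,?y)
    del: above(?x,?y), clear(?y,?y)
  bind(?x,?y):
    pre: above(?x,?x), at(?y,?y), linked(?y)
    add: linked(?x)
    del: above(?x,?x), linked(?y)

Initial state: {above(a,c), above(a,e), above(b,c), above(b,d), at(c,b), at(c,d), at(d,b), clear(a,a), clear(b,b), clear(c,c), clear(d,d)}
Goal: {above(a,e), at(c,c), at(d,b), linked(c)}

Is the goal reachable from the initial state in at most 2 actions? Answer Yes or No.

No

1. free(b,c)  →  {above(a,c), above(a,e), above(b,d), at(b,b), at(c,b), at(c,c), at(c,d), at(d,b), clear(a,a), clear(b,b), clear(d,d)}
2. move(c,b)  →  {above(a,c), above(a,e), above(b,d), above(c,c), at(c,b), at(c,c), at(c,d), at(d,b), clear(a,a), clear(d,d), linked(b)}
3. free(b,d)  →  {above(a,c), above(a,e), above(c,c), at(b,b), at(c,b), at(c,c), at(c,d), at(d,b), at(d,d), clear(a,a), linked(b)}
4. bind(c,b)  →  {above(a,c), above(a,e), at(b,b), at(c,b), at(c,c), at(c,d), at(d,b), at(d,d), clear(a,a), linked(c)}
optimal plan length = 4; 4 > 2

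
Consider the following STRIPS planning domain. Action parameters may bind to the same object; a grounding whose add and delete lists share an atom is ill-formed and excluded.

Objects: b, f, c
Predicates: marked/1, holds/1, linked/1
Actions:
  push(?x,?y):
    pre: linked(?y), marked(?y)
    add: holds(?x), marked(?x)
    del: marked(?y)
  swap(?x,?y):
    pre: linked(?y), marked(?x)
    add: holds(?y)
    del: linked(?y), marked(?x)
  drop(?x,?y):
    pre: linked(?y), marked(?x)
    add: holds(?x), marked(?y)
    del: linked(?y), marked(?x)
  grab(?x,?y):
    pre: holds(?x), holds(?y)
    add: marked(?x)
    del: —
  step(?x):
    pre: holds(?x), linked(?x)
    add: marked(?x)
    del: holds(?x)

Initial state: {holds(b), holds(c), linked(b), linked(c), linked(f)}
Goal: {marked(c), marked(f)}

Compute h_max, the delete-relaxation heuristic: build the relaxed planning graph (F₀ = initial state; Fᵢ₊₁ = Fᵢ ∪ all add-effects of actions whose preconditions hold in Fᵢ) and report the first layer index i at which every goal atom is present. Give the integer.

F0 = init (5 atoms)
F1 = F0 ∪ {marked(b), marked(c)}  (7 atoms)
F2 = F1 ∪ {holds(f), marked(f)}  (9 atoms)
goal ⊆ F2  ⇒  h_max = 2

2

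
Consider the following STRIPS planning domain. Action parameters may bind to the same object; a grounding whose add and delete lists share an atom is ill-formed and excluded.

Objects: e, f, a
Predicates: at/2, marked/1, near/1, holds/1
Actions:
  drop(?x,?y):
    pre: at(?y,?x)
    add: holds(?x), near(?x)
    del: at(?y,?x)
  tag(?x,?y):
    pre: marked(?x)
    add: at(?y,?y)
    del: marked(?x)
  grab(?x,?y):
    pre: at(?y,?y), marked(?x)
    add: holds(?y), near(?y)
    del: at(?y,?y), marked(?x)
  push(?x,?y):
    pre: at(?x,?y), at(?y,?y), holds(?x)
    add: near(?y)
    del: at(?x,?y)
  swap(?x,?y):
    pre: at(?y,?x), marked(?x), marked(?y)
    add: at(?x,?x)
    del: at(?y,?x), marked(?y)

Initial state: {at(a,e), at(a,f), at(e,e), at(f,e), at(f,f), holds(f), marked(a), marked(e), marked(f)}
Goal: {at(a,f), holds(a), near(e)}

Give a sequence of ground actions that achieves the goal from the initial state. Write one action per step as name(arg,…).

drop(e,e); tag(e,a); drop(a,a)

1. drop(e,e)  →  {at(a,e), at(a,f), at(f,e), at(f,f), holds(e), holds(f), marked(a), marked(e), marked(f), near(e)}
2. tag(e,a)  →  {at(a,a), at(a,e), at(a,f), at(f,e), at(f,f), holds(e), holds(f), marked(a), marked(f), near(e)}
3. drop(a,a)  →  {at(a,e), at(a,f), at(f,e), at(f,f), holds(a), holds(e), holds(f), marked(a), marked(f), near(a), near(e)}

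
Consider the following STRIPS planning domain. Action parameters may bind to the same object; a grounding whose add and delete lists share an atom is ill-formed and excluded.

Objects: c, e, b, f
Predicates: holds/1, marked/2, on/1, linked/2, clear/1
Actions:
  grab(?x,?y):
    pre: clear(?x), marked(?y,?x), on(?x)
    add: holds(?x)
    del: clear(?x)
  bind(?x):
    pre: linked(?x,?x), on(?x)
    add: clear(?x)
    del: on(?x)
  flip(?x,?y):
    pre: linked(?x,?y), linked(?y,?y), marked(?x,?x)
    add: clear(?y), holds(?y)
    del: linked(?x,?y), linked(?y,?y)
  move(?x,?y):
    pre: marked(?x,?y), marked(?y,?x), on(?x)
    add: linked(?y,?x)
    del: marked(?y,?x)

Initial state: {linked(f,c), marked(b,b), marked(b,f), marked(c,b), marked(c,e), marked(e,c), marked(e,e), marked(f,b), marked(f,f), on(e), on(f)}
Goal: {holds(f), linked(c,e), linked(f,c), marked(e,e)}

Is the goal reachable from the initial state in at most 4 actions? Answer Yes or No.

Yes

1. move(e,c)  →  {linked(c,e), linked(f,c), marked(b,b), marked(b,f), marked(c,b), marked(e,c), marked(e,e), marked(f,b), marked(f,f), on(e), on(f)}
2. move(f,b)  →  {linked(b,f), linked(c,e), linked(f,c), marked(b,b), marked(c,b), marked(e,c), marked(e,e), marked(f,b), marked(f,f), on(e), on(f)}
3. move(f,f)  →  {linked(b,f), linked(c,e), linked(f,c), linked(f,f), marked(b,b), marked(c,b), marked(e,c), marked(e,e), marked(f,b), on(e), on(f)}
4. flip(b,f)  →  {clear(f), holds(f), linked(c,e), linked(f,c), marked(b,b), marked(c,b), marked(e,c), marked(e,e), marked(f,b), on(e), on(f)}
optimal plan length = 4; 4 ≤ 4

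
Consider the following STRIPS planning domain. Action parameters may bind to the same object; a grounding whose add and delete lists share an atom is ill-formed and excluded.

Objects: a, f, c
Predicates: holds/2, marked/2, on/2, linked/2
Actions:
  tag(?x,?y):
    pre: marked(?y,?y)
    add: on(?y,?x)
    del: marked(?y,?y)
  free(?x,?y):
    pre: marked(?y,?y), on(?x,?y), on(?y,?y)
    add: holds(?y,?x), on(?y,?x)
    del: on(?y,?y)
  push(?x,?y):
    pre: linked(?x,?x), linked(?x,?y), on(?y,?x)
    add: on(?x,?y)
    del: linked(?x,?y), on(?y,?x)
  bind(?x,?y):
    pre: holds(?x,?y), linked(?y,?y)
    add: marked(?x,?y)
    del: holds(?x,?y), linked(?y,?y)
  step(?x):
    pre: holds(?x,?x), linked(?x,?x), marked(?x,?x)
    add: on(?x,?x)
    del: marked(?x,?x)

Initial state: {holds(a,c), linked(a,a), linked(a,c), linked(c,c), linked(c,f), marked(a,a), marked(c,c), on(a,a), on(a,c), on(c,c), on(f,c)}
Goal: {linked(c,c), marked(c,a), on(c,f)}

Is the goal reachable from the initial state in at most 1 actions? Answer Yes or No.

1. free(a,c)  →  {holds(a,c), holds(c,a), linked(a,a), linked(a,c), linked(c,c), linked(c,f), marked(a,a), marked(c,c), on(a,a), on(a,c), on(c,a), on(f,c)}
2. tag(f,c)  →  {holds(a,c), holds(c,a), linked(a,a), linked(a,c), linked(c,c), linked(c,f), marked(a,a), on(a,a), on(a,c), on(c,a), on(c,f), on(f,c)}
3. bind(c,a)  →  {holds(a,c), linked(a,c), linked(c,c), linked(c,f), marked(a,a), marked(c,a), on(a,a), on(a,c), on(c,a), on(c,f), on(f,c)}
optimal plan length = 3; 3 > 1

No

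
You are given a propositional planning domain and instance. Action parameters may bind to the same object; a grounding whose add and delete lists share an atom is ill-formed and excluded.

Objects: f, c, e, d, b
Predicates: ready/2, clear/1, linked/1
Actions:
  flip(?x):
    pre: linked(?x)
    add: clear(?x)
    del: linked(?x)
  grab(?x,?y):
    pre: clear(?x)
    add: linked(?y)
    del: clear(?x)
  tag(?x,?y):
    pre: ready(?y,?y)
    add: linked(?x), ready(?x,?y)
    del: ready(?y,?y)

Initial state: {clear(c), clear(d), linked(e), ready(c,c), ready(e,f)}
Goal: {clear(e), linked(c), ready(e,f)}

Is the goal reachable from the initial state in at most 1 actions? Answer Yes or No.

No

1. flip(e)  →  {clear(c), clear(d), clear(e), ready(c,c), ready(e,f)}
2. grab(c,c)  →  {clear(d), clear(e), linked(c), ready(c,c), ready(e,f)}
optimal plan length = 2; 2 > 1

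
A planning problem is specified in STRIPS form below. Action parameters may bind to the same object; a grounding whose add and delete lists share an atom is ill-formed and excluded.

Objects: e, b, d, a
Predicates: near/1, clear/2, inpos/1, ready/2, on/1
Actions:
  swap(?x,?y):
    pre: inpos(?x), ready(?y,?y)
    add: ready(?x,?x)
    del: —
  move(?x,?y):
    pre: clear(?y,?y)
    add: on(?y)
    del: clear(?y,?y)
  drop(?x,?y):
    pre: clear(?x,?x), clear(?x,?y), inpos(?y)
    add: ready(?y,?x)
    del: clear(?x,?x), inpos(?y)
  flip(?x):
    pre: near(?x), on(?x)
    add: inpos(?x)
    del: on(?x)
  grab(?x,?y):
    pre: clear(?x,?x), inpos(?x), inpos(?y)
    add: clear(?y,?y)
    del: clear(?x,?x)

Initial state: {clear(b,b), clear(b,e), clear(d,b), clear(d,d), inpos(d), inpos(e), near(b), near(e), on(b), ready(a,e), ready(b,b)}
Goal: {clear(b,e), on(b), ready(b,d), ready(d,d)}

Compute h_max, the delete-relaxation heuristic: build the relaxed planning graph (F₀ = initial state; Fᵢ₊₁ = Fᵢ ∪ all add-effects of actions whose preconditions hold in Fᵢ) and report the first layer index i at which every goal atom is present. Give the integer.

2

F0 = init (11 atoms)
F1 = F0 ∪ {clear(e,e), inpos(b), on(d), ready(d,d), ready(e,b), ready(e,e)}  (17 atoms)
F2 = F1 ∪ {on(e), ready(b,d)}  (19 atoms)
goal ⊆ F2  ⇒  h_max = 2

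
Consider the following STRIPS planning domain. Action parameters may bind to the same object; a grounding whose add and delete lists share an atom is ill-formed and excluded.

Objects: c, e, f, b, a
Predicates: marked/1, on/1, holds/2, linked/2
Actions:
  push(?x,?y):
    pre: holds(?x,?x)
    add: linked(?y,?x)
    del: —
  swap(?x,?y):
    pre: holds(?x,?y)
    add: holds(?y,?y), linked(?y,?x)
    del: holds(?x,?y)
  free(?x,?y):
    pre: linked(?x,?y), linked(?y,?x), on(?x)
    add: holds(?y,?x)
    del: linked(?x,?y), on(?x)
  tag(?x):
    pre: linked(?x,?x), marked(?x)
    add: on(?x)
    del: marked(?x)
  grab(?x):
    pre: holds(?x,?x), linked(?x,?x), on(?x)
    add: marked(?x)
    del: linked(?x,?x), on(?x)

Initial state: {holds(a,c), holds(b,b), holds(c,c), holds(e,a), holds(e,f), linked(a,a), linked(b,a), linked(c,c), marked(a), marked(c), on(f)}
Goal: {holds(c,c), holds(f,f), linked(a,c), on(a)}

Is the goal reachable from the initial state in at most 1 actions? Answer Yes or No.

No

1. push(c,a)  →  {holds(a,c), holds(b,b), holds(c,c), holds(e,a), holds(e,f), linked(a,a), linked(a,c), linked(b,a), linked(c,c), marked(a), marked(c), on(f)}
2. swap(e,f)  →  {holds(a,c), holds(b,b), holds(c,c), holds(e,a), holds(f,f), linked(a,a), linked(a,c), linked(b,a), linked(c,c), linked(f,e), marked(a), marked(c), on(f)}
3. tag(a)  →  {holds(a,c), holds(b,b), holds(c,c), holds(e,a), holds(f,f), linked(a,a), linked(a,c), linked(b,a), linked(c,c), linked(f,e), marked(c), on(a), on(f)}
optimal plan length = 3; 3 > 1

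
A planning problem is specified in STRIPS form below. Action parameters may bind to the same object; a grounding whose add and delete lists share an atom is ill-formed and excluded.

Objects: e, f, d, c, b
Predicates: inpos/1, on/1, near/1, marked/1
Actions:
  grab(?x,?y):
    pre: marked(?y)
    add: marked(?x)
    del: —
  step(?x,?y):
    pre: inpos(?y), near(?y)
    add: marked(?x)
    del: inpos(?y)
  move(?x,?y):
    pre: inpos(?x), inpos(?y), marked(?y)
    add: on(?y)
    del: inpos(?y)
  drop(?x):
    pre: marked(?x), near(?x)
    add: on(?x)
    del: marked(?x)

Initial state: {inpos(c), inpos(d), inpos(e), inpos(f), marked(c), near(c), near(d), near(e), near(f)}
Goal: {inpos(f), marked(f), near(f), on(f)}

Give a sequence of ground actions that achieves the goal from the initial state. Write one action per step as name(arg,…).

1. grab(f,c)  →  {inpos(c), inpos(d), inpos(e), inpos(f), marked(c), marked(f), near(c), near(d), near(e), near(f)}
2. drop(f)  →  {inpos(c), inpos(d), inpos(e), inpos(f), marked(c), near(c), near(d), near(e), near(f), on(f)}
3. grab(f,c)  →  {inpos(c), inpos(d), inpos(e), inpos(f), marked(c), marked(f), near(c), near(d), near(e), near(f), on(f)}

grab(f,c); drop(f); grab(f,c)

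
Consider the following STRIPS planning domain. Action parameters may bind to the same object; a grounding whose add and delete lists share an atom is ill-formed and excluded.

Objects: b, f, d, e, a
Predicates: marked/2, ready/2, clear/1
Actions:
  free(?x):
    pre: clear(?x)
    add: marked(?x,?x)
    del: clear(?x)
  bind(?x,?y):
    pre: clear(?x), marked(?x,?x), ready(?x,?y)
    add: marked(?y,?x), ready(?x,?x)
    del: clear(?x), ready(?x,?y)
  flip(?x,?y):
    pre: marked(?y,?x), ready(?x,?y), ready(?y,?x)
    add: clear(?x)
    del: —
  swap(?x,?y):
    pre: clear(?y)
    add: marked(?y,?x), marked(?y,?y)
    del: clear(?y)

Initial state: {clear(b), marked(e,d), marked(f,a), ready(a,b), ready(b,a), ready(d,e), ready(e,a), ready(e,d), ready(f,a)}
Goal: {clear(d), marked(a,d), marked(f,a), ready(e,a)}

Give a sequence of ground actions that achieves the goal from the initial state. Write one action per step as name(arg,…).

1. flip(d,e)  →  {clear(b), clear(d), marked(e,d), marked(f,a), ready(a,b), ready(b,a), ready(d,e), ready(e,a), ready(e,d), ready(f,a)}
2. swap(a,b)  →  {clear(d), marked(b,a), marked(b,b), marked(e,d), marked(f,a), ready(a,b), ready(b,a), ready(d,e), ready(e,a), ready(e,d), ready(f,a)}
3. flip(a,b)  →  {clear(a), clear(d), marked(b,a), marked(b,b), marked(e,d), marked(f,a), ready(a,b), ready(b,a), ready(d,e), ready(e,a), ready(e,d), ready(f,a)}
4. swap(d,a)  →  {clear(d), marked(a,a), marked(a,d), marked(b,a), marked(b,b), marked(e,d), marked(f,a), ready(a,b), ready(b,a), ready(d,e), ready(e,a), ready(e,d), ready(f,a)}

flip(d,e); swap(a,b); flip(a,b); swap(d,a)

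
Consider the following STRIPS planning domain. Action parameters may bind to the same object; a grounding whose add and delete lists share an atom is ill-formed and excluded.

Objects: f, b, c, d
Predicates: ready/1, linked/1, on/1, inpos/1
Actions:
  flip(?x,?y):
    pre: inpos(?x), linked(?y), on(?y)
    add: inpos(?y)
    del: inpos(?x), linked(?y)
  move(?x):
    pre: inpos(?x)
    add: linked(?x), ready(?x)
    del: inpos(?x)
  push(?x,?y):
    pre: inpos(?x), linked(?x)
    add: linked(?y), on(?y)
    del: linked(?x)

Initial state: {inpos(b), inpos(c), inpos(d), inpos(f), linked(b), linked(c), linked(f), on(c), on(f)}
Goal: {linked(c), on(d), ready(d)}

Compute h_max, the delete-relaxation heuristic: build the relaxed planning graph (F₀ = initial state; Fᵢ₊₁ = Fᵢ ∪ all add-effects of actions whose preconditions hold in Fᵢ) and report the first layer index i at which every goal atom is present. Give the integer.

1

F0 = init (9 atoms)
F1 = F0 ∪ {linked(d), on(b), on(d), ready(b), ready(c), ready(d), ready(f)}  (16 atoms)
goal ⊆ F1  ⇒  h_max = 1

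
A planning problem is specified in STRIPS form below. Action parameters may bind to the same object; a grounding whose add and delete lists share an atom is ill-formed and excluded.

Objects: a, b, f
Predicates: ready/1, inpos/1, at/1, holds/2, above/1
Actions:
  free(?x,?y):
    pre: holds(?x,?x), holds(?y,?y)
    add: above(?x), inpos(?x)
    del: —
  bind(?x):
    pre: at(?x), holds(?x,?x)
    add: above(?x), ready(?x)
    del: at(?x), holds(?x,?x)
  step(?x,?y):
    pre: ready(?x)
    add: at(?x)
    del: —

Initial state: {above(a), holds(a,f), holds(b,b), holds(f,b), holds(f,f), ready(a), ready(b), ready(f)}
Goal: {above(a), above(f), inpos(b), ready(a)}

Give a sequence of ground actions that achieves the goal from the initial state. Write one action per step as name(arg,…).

1. free(b,b)  →  {above(a), above(b), holds(a,f), holds(b,b), holds(f,b), holds(f,f), inpos(b), ready(a), ready(b), ready(f)}
2. free(f,b)  →  {above(a), above(b), above(f), holds(a,f), holds(b,b), holds(f,b), holds(f,f), inpos(b), inpos(f), ready(a), ready(b), ready(f)}

free(b,b); free(f,b)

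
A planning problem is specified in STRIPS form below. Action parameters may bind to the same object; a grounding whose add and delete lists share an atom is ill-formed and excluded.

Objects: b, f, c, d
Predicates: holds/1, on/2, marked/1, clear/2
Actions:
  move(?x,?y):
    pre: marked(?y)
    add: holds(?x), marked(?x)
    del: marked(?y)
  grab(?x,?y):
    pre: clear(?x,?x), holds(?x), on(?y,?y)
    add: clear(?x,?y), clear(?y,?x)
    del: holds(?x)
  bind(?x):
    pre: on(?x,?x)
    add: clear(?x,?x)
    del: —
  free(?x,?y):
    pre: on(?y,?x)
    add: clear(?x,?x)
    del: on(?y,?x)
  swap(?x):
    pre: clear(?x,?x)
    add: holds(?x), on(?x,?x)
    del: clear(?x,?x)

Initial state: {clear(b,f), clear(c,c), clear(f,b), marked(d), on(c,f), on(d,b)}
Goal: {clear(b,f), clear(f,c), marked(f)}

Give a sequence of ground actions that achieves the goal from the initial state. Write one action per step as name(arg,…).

move(f,d); free(f,c); swap(c); grab(f,c)

1. move(f,d)  →  {clear(b,f), clear(c,c), clear(f,b), holds(f), marked(f), on(c,f), on(d,b)}
2. free(f,c)  →  {clear(b,f), clear(c,c), clear(f,b), clear(f,f), holds(f), marked(f), on(d,b)}
3. swap(c)  →  {clear(b,f), clear(f,b), clear(f,f), holds(c), holds(f), marked(f), on(c,c), on(d,b)}
4. grab(f,c)  →  {clear(b,f), clear(c,f), clear(f,b), clear(f,c), clear(f,f), holds(c), marked(f), on(c,c), on(d,b)}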